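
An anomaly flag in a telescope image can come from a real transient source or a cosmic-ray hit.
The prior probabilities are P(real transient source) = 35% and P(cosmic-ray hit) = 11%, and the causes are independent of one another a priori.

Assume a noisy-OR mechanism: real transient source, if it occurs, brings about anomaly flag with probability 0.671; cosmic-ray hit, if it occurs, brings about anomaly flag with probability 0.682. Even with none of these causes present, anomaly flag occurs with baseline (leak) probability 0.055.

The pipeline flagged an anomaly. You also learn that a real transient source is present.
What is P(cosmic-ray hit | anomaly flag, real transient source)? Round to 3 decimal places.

P(cosmic-ray hit | anomaly flag, real transient source) ≈ 0.139

Under noisy-OR, P(anomaly flag | causes) = 1 − (1−0.055)·∏(1−qᵢ) over the active causes.
P(anomaly flag | real transient source) = 0.689095×0.89 + 0.901132×0.11 = 0.613295 + 0.099125 = 0.712420
The cosmic-ray hit-present share is 0.901132×0.11 = 0.099125.
So P(cosmic-ray hit | anomaly flag, real transient source) = 0.099125/0.712420 ≈ 0.139.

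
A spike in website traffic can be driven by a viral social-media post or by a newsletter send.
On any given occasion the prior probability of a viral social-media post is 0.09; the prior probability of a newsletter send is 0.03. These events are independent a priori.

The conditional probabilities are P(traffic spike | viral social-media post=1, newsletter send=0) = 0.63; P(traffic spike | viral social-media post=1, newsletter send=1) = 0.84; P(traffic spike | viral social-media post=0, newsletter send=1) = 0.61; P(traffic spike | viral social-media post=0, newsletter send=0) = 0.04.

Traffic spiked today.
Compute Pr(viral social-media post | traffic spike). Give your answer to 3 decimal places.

Sum P(traffic spike|·) weighted by the priors over the 4 (viral social-media post, newsletter send) configurations:
  P(traffic spike) = 0.04·0.91·0.97 + 0.61·0.91·0.03 + 0.63·0.09·0.97 + 0.84·0.09·0.03
        = 0.035308 + 0.016653 + 0.054999 + 0.002268 = 0.109228
Configurations with viral social-media post contribute 0.057267, so
  P(viral social-media post | traffic spike) = 0.057267 / 0.109228 ≈ 0.524

Pr(viral social-media post | traffic spike) ≈ 0.524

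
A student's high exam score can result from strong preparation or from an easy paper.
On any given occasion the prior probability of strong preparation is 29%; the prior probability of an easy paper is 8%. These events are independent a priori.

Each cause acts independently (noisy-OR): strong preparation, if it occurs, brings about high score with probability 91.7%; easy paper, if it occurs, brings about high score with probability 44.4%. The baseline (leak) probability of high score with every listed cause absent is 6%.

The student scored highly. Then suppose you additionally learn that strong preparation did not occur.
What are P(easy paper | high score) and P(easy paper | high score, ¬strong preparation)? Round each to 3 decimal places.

P(easy paper | high score) ≈ 0.147; P(easy paper | high score, ¬strong preparation) ≈ 0.409

Under noisy-OR, P(high score | causes) = 1 − (1−0.06)·∏(1−qᵢ) over the active causes.
By total probability over the 4 (strong preparation, easy paper) configurations:
  P(high score) = 0.06·0.71·0.92 + 0.47736·0.71·0.08 + 0.92198·0.29·0.92 + 0.956621·0.29·0.08
        = 0.039192 + 0.027114 + 0.245984 + 0.022194 = 0.334484
Keeping only the easy paper-present terms gives 0.049308, so
  P(easy paper | high score) = 0.049308 / 0.334484 ≈ 0.147

Now condition on the additional information:
Enumerate both values of easy paper and weight by the priors:
  P(high score | ¬strong preparation) = 0.06×0.92 + 0.47736×0.08
        = 0.055200 + 0.038189 = 0.093389
Keeping only the easy paper-present terms gives 0.038189, so
  P(easy paper | high score, ¬strong preparation) = 0.038189 / 0.093389 ≈ 0.409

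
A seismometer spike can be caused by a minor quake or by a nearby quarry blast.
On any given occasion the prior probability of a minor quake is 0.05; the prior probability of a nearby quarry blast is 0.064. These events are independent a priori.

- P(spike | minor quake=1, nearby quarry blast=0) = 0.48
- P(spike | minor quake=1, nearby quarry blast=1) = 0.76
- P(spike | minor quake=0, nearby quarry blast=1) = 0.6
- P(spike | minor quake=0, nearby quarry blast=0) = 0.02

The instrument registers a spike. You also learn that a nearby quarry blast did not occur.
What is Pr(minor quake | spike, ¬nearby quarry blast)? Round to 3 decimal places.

P(spike | ¬nearby quarry blast) = 0.02×0.95 + 0.48×0.05 = 0.019000 + 0.024000 = 0.043000
The minor quake-present share is 0.48×0.05 = 0.024000.
P(minor quake | spike, ¬nearby quarry blast) = 0.024000 / 0.043000 ≈ 0.558

Pr(minor quake | spike, ¬nearby quarry blast) ≈ 0.558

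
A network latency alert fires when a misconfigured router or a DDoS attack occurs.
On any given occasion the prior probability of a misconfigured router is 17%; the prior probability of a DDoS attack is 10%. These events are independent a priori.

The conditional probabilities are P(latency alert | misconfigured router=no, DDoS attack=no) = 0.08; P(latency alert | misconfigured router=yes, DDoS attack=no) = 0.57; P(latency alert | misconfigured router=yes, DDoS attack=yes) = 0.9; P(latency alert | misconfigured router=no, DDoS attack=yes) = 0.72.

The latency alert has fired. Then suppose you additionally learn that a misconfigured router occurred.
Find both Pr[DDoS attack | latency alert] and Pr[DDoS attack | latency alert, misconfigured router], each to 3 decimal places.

Numerator (weight on configurations with DDoS attack): 0.059760 + 0.015300 = 0.075060
The normalizing constant is 0.08·0.83·0.9 + 0.72·0.83·0.1 + 0.57·0.17·0.9 + 0.9·0.17·0.1 = 0.222030
P(DDoS attack | latency alert) = 0.075060/0.222030 ≈ 0.338

Now condition on the additional information:
Weight on DDoS attack=true, given the evidence: 0.9×0.1 = 0.090000
Denominator P(latency alert | misconfigured router): 0.57×0.9 + 0.9×0.1 = 0.603000
P(DDoS attack | latency alert, misconfigured router) = 0.090000/0.603000 ≈ 0.149

Pr[DDoS attack | latency alert] ≈ 0.338; Pr[DDoS attack | latency alert, misconfigured router] ≈ 0.149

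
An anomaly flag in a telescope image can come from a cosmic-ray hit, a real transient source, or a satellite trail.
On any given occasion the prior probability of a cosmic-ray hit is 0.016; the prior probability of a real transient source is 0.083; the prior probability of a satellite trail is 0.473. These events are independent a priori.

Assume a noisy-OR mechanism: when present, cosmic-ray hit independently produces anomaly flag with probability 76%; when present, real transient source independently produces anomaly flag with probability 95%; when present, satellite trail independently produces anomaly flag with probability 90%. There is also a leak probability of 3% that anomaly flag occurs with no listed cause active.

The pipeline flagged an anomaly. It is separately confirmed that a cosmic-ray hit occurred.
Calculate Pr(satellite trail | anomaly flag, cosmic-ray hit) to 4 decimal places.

Under noisy-OR, P(anomaly flag | causes) = 1 − (1−0.03)·∏(1−qᵢ) over the active causes.
P(anomaly flag | cosmic-ray hit) = 0.7672*0.917*0.527 + 0.97672*0.917*0.473 + 0.98836*0.083*0.527 + 0.998836*0.083*0.473 = 0.370756 + 0.423644 + 0.043232 + 0.039213 = 0.876845
Of this, 0.462857 comes from 0.423644 + 0.039213 (the satellite trail=true cases).
So P(satellite trail | anomaly flag, cosmic-ray hit) = 0.462857/0.876845 ≈ 0.5279.

Pr(satellite trail | anomaly flag, cosmic-ray hit) ≈ 0.5279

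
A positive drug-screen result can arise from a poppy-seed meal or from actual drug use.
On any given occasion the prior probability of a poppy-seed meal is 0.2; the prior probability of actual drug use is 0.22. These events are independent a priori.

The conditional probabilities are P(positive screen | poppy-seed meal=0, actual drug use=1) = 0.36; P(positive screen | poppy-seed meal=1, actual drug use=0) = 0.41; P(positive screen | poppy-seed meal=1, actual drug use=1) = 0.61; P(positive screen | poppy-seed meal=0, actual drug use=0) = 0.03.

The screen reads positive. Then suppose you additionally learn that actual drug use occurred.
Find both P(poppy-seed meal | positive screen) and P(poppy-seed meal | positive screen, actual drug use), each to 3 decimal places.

P(positive screen) = 0.03*0.8*0.78 + 0.36*0.8*0.22 + 0.41*0.2*0.78 + 0.61*0.2*0.22 = 0.018720 + 0.063360 + 0.063960 + 0.026840 = 0.172880
Restricting to configurations with poppy-seed meal present: 0.063960 + 0.026840 = 0.090800.
So P(poppy-seed meal | positive screen) = 0.090800/0.172880 ≈ 0.525.

Now condition on the additional information:
P(positive screen | actual drug use) = 0.36*0.8 + 0.61*0.2 = 0.288000 + 0.122000 = 0.410000
Of this, 0.122000 comes from 0.61*0.2 (the poppy-seed meal=true cases).
Hence the posterior is 0.122000/0.410000 ≈ 0.298.

P(poppy-seed meal | positive screen) ≈ 0.525; P(poppy-seed meal | positive screen, actual drug use) ≈ 0.298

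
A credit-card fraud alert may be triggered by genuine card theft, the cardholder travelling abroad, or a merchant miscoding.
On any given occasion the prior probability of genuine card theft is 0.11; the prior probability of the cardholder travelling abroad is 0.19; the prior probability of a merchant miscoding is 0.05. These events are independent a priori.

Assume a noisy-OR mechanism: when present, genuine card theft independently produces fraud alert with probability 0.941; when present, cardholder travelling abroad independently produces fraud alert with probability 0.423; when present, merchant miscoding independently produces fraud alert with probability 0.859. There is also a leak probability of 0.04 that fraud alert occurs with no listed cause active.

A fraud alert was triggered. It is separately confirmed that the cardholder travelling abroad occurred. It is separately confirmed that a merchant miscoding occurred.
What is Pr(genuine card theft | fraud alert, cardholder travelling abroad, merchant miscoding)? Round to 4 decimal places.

Pr(genuine card theft | fraud alert, cardholder travelling abroad, merchant miscoding) ≈ 0.1177

Under noisy-OR, P(fraud alert | causes) = 1 − (1−0.04)·∏(1−qᵢ) over the active causes.
Sum P(fraud alert|·) weighted by the priors over both values of genuine card theft:
  P(fraud alert | cardholder travelling abroad, merchant miscoding) = 0.921897*0.89 + 0.995392*0.11
        = 0.820488 + 0.109493 = 0.929981
The terms with genuine card theft present sum to 0.109493, so
  P(genuine card theft | fraud alert, cardholder travelling abroad, merchant miscoding) = 0.109493 / 0.929981 ≈ 0.1177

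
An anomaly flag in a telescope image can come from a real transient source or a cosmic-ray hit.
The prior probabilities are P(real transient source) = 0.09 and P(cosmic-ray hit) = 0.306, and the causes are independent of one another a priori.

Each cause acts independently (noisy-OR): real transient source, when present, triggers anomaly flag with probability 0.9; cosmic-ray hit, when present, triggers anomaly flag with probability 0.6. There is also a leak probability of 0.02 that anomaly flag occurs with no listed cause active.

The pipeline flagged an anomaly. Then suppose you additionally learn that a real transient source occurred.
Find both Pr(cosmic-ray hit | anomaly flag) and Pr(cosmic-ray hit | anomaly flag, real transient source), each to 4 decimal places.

Under noisy-OR, P(anomaly flag | causes) = 1 − (1−0.02)·∏(1−qᵢ) over the active causes.
P(anomaly flag) = 0.02*0.91*0.694 + 0.608*0.91*0.306 + 0.902*0.09*0.694 + 0.9608*0.09*0.306 = 0.012631 + 0.169304 + 0.056339 + 0.026460 = 0.264734
The cosmic-ray hit-present share is 0.169304 + 0.026460 = 0.195764.
Hence the posterior is 0.195764/0.264734 ≈ 0.7395.

Now condition on the additional information:
Enumerate both values of cosmic-ray hit and weight by the priors:
  P(anomaly flag | real transient source) = 0.902*0.694 + 0.9608*0.306
        = 0.625988 + 0.294005 = 0.919993
Keeping only the cosmic-ray hit-present terms gives 0.294005, so
  P(cosmic-ray hit | anomaly flag, real transient source) = 0.294005 / 0.919993 ≈ 0.3196

Pr(cosmic-ray hit | anomaly flag) ≈ 0.7395; Pr(cosmic-ray hit | anomaly flag, real transient source) ≈ 0.3196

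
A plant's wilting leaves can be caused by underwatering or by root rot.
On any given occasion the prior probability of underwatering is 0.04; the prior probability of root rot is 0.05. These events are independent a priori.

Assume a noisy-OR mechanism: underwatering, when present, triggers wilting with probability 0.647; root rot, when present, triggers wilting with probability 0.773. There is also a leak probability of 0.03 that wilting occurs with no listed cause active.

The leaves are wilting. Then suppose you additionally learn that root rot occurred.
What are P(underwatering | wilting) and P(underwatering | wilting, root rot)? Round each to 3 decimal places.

Under noisy-OR, P(wilting | causes) = 1 − (1−0.03)·∏(1−qᵢ) over the active causes.
By total probability over the 4 (underwatering, root rot) configurations:
  P(wilting) = 0.03×0.96×0.95 + 0.77981×0.96×0.05 + 0.65759×0.04×0.95 + 0.922273×0.04×0.05
        = 0.027360 + 0.037431 + 0.024988 + 0.001845 = 0.091624
Configurations with underwatering contribute 0.026833, so
  P(underwatering | wilting) = 0.026833 / 0.091624 ≈ 0.293

Now also conditioning on root rot=true:
Sum P(wilting|·) weighted by the priors over both values of underwatering:
  P(wilting | root rot) = 0.77981·0.96 + 0.922273·0.04
        = 0.748618 + 0.036891 = 0.785509
Configurations with underwatering contribute 0.036891, so
  P(underwatering | wilting, root rot) = 0.036891 / 0.785509 ≈ 0.047
— root rot explains away the evidence for underwatering.

P(underwatering | wilting) ≈ 0.293; P(underwatering | wilting, root rot) ≈ 0.047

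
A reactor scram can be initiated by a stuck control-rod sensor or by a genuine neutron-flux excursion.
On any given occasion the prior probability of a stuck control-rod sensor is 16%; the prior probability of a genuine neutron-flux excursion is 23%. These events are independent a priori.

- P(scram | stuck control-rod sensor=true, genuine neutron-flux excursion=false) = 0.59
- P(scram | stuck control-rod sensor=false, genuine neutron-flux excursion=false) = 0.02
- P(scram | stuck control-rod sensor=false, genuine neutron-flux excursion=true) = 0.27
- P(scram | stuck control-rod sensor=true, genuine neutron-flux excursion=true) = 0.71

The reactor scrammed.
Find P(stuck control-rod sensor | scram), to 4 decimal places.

P(scram) = 0.02×0.84×0.77 + 0.27×0.84×0.23 + 0.59×0.16×0.77 + 0.71×0.16×0.23 = 0.012936 + 0.052164 + 0.072688 + 0.026128 = 0.163916
Restricting to configurations with stuck control-rod sensor present: 0.072688 + 0.026128 = 0.098816.
So P(stuck control-rod sensor | scram) = 0.098816/0.163916 ≈ 0.6028.

P(stuck control-rod sensor | scram) ≈ 0.6028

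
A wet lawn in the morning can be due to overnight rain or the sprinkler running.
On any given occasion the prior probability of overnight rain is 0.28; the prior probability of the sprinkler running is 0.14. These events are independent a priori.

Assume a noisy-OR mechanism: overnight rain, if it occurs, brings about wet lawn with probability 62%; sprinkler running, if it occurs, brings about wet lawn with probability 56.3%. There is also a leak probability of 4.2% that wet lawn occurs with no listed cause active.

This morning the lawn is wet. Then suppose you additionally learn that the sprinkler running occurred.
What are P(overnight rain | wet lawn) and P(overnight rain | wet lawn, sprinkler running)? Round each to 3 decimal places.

Under noisy-OR, P(wet lawn | causes) = 1 − (1−0.042)·∏(1−qᵢ) over the active causes.
For the numerator, keep only overnight rain=true terms: 0.153139 + 0.032964 = 0.186103
The normalizing constant is 0.042·0.72·0.86 + 0.581354·0.72·0.14 + 0.63596·0.28·0.86 + 0.840915·0.28·0.14 = 0.270709
P(overnight rain | wet lawn) = 0.186103/0.270709 ≈ 0.687

Now condition on the additional information:
By total probability over both values of overnight rain:
  P(wet lawn | sprinkler running) = 0.581354·0.72 + 0.840915·0.28
        = 0.418575 + 0.235456 = 0.654031
The terms with overnight rain present sum to 0.235456, so
  P(overnight rain | wet lawn, sprinkler running) = 0.235456 / 0.654031 ≈ 0.360

P(overnight rain | wet lawn) ≈ 0.687; P(overnight rain | wet lawn, sprinkler running) ≈ 0.360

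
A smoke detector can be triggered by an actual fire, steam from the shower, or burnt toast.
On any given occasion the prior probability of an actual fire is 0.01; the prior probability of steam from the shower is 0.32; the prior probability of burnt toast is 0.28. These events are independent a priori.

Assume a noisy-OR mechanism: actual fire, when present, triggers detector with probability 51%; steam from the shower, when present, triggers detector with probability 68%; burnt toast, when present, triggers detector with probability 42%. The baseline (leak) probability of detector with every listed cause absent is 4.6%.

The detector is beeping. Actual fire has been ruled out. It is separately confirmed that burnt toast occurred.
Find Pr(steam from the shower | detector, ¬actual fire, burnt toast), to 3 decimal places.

Pr(steam from the shower | detector, ¬actual fire, burnt toast) ≈ 0.464

Under noisy-OR, P(detector | causes) = 1 − (1−0.046)·∏(1−qᵢ) over the active causes.
Enumerate both values of steam from the shower and weight by the priors:
  P(detector | ¬actual fire, burnt toast) = 0.44668·0.68 + 0.822938·0.32
        = 0.303742 + 0.263340 = 0.567082
Configurations with steam from the shower contribute 0.263340, so
  P(steam from the shower | detector, ¬actual fire, burnt toast) = 0.263340 / 0.567082 ≈ 0.464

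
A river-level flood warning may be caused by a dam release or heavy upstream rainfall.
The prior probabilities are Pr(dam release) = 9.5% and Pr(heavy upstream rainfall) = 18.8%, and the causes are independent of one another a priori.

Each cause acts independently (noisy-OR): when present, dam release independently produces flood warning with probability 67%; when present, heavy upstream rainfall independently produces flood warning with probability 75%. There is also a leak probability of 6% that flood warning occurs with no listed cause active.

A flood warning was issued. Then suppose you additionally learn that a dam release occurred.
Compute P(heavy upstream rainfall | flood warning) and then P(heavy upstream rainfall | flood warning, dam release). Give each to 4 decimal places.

Under noisy-OR, P(flood warning | causes) = 1 − (1−0.06)·∏(1−qᵢ) over the active causes.
P(flood warning) = 0.06*0.905*0.812 + 0.765*0.905*0.188 + 0.6898*0.095*0.812 + 0.92245*0.095*0.188 = 0.044092 + 0.130157 + 0.053211 + 0.016475 = 0.243935
Restricting to configurations with heavy upstream rainfall present: 0.130157 + 0.016475 = 0.146632.
P(heavy upstream rainfall | flood warning) = 0.146632 / 0.243935 ≈ 0.6011

Now condition on the additional information:
P(flood warning | dam release) = 0.6898*0.812 + 0.92245*0.188 = 0.560118 + 0.173421 = 0.733539
Of this, 0.173421 comes from 0.92245*0.188 (the heavy upstream rainfall=true cases).
Hence the posterior is 0.173421/0.733539 ≈ 0.2364.
— dam release explains away the evidence for heavy upstream rainfall.

P(heavy upstream rainfall | flood warning) ≈ 0.6011; P(heavy upstream rainfall | flood warning, dam release) ≈ 0.2364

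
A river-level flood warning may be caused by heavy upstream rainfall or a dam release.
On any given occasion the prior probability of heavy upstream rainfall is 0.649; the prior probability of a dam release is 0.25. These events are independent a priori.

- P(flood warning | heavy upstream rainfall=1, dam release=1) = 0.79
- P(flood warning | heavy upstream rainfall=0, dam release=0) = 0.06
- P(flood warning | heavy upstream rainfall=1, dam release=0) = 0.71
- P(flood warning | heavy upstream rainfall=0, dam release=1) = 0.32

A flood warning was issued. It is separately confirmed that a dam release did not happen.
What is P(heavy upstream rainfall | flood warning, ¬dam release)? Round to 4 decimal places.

P(heavy upstream rainfall | flood warning, ¬dam release) ≈ 0.9563

Sum P(flood warning|·) weighted by the priors over both values of heavy upstream rainfall:
  P(flood warning | ¬dam release) = 0.06·0.351 + 0.71·0.649
        = 0.021060 + 0.460790 = 0.481850
Keeping only the heavy upstream rainfall-present terms gives 0.460790, so
  P(heavy upstream rainfall | flood warning, ¬dam release) = 0.460790 / 0.481850 ≈ 0.9563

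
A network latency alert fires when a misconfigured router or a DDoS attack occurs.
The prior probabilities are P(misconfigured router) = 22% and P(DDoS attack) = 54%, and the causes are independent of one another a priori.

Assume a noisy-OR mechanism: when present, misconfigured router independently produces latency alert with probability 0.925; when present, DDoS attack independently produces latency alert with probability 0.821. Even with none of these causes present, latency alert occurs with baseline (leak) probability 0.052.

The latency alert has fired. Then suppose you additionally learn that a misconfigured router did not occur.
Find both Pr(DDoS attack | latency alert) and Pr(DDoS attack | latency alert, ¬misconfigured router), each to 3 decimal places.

Pr(DDoS attack | latency alert) ≈ 0.806; Pr(DDoS attack | latency alert, ¬misconfigured router) ≈ 0.949

Under noisy-OR, P(latency alert | causes) = 1 − (1−0.052)·∏(1−qᵢ) over the active causes.
Weight on DDoS attack=true, given the evidence: 0.349726 + 0.117288 = 0.467014
Denominator P(latency alert): 0.052×0.78×0.46 + 0.830308×0.78×0.54 + 0.9289×0.22×0.46 + 0.987273×0.22×0.54 = 0.579677
Posterior = 0.467014 / 0.579677 ≈ 0.806

With the extra evidence:
Numerator (weight on configurations with DDoS attack): 0.830308*0.54 = 0.448366
The normalizing constant is 0.052*0.46 + 0.830308*0.54 = 0.472286
P(DDoS attack | latency alert, ¬misconfigured router) = 0.448366/0.472286 ≈ 0.949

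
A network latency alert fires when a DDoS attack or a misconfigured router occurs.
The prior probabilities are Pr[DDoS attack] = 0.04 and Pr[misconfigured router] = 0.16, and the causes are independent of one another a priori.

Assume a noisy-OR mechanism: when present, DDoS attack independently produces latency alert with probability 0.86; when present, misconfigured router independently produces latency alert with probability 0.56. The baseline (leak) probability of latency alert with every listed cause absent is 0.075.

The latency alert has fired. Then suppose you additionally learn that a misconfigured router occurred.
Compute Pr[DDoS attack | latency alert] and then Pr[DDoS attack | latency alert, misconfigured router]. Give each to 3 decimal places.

Pr[DDoS attack | latency alert] ≈ 0.189; Pr[DDoS attack | latency alert, misconfigured router] ≈ 0.062

Under noisy-OR, P(latency alert | causes) = 1 − (1−0.075)·∏(1−qᵢ) over the active causes.
P(latency alert) = 0.075·0.96·0.84 + 0.593·0.96·0.16 + 0.8705·0.04·0.84 + 0.94302·0.04·0.16 = 0.060480 + 0.091085 + 0.029249 + 0.006035 = 0.186849
Restricting to configurations with DDoS attack present: 0.029249 + 0.006035 = 0.035284.
Hence the posterior is 0.035284/0.186849 ≈ 0.189.

Now also conditioning on misconfigured router=true:
P(latency alert | misconfigured router) = 0.593×0.96 + 0.94302×0.04 = 0.569280 + 0.037721 = 0.607001
Restricting to configurations with DDoS attack present: 0.94302×0.04 = 0.037721.
Hence the posterior is 0.037721/0.607001 ≈ 0.062.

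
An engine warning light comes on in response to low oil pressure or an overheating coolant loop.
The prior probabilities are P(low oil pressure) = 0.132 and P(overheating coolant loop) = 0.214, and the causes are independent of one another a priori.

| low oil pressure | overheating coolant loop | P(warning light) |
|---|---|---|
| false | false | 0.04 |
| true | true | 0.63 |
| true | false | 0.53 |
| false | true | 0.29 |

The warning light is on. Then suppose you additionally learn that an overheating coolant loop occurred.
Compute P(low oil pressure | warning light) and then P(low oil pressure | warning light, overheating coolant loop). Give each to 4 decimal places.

By total probability over the 4 (low oil pressure, overheating coolant loop) configurations:
  P(warning light) = 0.04·0.868·0.786 + 0.29·0.868·0.214 + 0.53·0.132·0.786 + 0.63·0.132·0.214
        = 0.027290 + 0.053868 + 0.054989 + 0.017796 = 0.153943
Keeping only the low oil pressure-present terms gives 0.072785, so
  P(low oil pressure | warning light) = 0.072785 / 0.153943 ≈ 0.4728

With the extra evidence:
Weight on low oil pressure=true, given the evidence: 0.63*0.132 = 0.083160
Normalizer over all consistent configurations: 0.29*0.868 + 0.63*0.132 = 0.334880
Posterior = 0.083160 / 0.334880 ≈ 0.2483
— overheating coolant loop explains away the evidence for low oil pressure.

P(low oil pressure | warning light) ≈ 0.4728; P(low oil pressure | warning light, overheating coolant loop) ≈ 0.2483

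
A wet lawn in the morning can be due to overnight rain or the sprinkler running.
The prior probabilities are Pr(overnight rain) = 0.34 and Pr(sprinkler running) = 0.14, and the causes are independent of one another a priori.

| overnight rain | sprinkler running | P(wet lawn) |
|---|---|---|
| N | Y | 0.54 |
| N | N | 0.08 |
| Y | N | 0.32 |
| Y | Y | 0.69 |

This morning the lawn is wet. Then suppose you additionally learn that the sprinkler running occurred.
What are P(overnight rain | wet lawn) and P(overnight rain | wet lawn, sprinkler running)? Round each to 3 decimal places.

P(overnight rain | wet lawn) ≈ 0.570; P(overnight rain | wet lawn, sprinkler running) ≈ 0.397

Weight on overnight rain=true, given the evidence: 0.093568 + 0.032844 = 0.126412
Normalizer over all consistent configurations: 0.08·0.66·0.86 + 0.54·0.66·0.14 + 0.32·0.34·0.86 + 0.69·0.34·0.14 = 0.221716
P(overnight rain | wet lawn) = 0.126412/0.221716 ≈ 0.570

With the extra evidence:
By total probability over both values of overnight rain:
  P(wet lawn | sprinkler running) = 0.54×0.66 + 0.69×0.34
        = 0.356400 + 0.234600 = 0.591000
Configurations with overnight rain contribute 0.234600, so
  P(overnight rain | wet lawn, sprinkler running) = 0.234600 / 0.591000 ≈ 0.397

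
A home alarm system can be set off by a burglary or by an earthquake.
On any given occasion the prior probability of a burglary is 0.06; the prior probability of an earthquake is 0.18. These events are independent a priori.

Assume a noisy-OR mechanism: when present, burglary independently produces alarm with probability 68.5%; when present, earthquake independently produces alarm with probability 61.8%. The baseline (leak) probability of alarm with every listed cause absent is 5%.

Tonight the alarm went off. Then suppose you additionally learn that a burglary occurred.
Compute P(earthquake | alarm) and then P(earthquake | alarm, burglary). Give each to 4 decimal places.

P(earthquake | alarm) ≈ 0.6165; P(earthquake | alarm, burglary) ≈ 0.2172

Under noisy-OR, P(alarm | causes) = 1 − (1−0.05)·∏(1−qᵢ) over the active causes.
Numerator (weight on configurations with earthquake): 0.107797 + 0.009565 = 0.117362
The normalizing constant is 0.05×0.94×0.82 + 0.6371×0.94×0.18 + 0.70075×0.06×0.82 + 0.885687×0.06×0.18 = 0.190379
Posterior = 0.117362 / 0.190379 ≈ 0.6165

Now also conditioning on burglary=true:
By total probability over both values of earthquake:
  P(alarm | burglary) = 0.70075·0.82 + 0.885687·0.18
        = 0.574615 + 0.159424 = 0.734039
The terms with earthquake present sum to 0.159424, so
  P(earthquake | alarm, burglary) = 0.159424 / 0.734039 ≈ 0.2172
Conditioning on burglary lowers the posterior on earthquake: the classic explaining-away effect in a common-effect structure.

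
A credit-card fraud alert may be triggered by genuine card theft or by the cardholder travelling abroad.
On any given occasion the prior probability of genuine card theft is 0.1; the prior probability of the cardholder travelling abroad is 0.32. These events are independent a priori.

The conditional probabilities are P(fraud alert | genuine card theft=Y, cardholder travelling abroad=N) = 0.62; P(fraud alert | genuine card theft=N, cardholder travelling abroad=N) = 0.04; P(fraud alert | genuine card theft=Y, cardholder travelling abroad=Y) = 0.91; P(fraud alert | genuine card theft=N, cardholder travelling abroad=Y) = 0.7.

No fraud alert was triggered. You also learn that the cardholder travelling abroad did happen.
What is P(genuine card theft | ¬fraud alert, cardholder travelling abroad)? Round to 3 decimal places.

P(¬fraud alert | cardholder travelling abroad) = 0.3*0.9 + 0.09*0.1 = 0.270000 + 0.009000 = 0.279000
Of this, 0.009000 comes from 0.09*0.1 (the genuine card theft=true cases).
P(genuine card theft | ¬fraud alert, cardholder travelling abroad) = 0.009000 / 0.279000 ≈ 0.032

P(genuine card theft | ¬fraud alert, cardholder travelling abroad) ≈ 0.032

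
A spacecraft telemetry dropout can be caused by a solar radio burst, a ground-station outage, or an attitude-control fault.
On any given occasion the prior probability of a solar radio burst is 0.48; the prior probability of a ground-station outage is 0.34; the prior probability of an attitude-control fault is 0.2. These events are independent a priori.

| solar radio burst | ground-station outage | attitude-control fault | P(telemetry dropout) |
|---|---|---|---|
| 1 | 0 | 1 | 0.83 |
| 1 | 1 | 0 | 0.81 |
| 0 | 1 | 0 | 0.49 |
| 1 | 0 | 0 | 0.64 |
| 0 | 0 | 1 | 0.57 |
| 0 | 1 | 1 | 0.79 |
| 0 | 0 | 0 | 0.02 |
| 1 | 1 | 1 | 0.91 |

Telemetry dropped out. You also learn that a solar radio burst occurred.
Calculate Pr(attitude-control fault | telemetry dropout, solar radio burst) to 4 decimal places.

Pr(attitude-control fault | telemetry dropout, solar radio burst) ≈ 0.2350

By total probability over the 4 (ground-station outage, attitude-control fault) configurations:
  P(telemetry dropout | solar radio burst) = 0.64·0.66·0.8 + 0.83·0.66·0.2 + 0.81·0.34·0.8 + 0.91·0.34·0.2
        = 0.337920 + 0.109560 + 0.220320 + 0.061880 = 0.729680
The terms with attitude-control fault present sum to 0.171440, so
  P(attitude-control fault | telemetry dropout, solar radio burst) = 0.171440 / 0.729680 ≈ 0.2350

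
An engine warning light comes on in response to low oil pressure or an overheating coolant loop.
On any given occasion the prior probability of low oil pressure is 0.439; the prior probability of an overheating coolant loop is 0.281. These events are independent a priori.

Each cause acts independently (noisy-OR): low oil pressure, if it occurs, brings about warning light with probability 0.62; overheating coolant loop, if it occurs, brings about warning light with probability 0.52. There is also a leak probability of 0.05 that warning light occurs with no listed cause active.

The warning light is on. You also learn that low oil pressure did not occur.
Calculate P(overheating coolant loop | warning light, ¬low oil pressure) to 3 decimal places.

P(overheating coolant loop | warning light, ¬low oil pressure) ≈ 0.810

Under noisy-OR, P(warning light | causes) = 1 − (1−0.05)·∏(1−qᵢ) over the active causes.
P(warning light | ¬low oil pressure) = 0.05×0.719 + 0.544×0.281 = 0.035950 + 0.152864 = 0.188814
Of this, 0.152864 comes from 0.544×0.281 (the overheating coolant loop=true cases).
Hence the posterior is 0.152864/0.188814 ≈ 0.810.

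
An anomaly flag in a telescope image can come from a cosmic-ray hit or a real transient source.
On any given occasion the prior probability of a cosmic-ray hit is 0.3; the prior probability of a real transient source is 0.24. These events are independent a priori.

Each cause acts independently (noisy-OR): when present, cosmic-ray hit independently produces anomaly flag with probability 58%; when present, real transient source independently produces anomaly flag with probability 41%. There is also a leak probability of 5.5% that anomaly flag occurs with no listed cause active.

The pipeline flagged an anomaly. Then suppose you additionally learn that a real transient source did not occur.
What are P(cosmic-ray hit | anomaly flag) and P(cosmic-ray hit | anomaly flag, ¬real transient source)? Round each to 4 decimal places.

Under noisy-OR, P(anomaly flag | causes) = 1 − (1−0.055)·∏(1−qᵢ) over the active causes.
Numerator (weight on configurations with cosmic-ray hit): 0.137507 + 0.055140 = 0.192647
Denominator P(anomaly flag): 0.055*0.7*0.76 + 0.44245*0.7*0.24 + 0.6031*0.3*0.76 + 0.765829*0.3*0.24 = 0.296239
P(cosmic-ray hit | anomaly flag) = 0.192647/0.296239 ≈ 0.6503

Now condition on the additional information:
For the numerator, keep only cosmic-ray hit=true terms: 0.6031×0.3 = 0.180930
The normalizing constant is 0.055×0.7 + 0.6031×0.3 = 0.219430
P(cosmic-ray hit | anomaly flag, ¬real transient source) = 0.180930/0.219430 ≈ 0.8245
Ruling out real transient source raises the posterior on cosmic-ray hit — the flip side of explaining away.

P(cosmic-ray hit | anomaly flag) ≈ 0.6503; P(cosmic-ray hit | anomaly flag, ¬real transient source) ≈ 0.8245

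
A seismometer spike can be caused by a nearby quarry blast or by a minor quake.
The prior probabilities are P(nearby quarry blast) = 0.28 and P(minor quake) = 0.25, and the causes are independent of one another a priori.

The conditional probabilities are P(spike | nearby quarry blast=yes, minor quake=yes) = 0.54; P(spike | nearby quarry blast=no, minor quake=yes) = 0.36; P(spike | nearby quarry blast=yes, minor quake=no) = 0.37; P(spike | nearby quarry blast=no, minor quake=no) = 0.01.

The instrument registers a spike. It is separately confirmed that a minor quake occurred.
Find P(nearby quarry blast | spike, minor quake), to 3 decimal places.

P(nearby quarry blast | spike, minor quake) ≈ 0.368

P(spike | minor quake) = 0.36*0.72 + 0.54*0.28 = 0.259200 + 0.151200 = 0.410400
Restricting to configurations with nearby quarry blast present: 0.54*0.28 = 0.151200.
So P(nearby quarry blast | spike, minor quake) = 0.151200/0.410400 ≈ 0.368.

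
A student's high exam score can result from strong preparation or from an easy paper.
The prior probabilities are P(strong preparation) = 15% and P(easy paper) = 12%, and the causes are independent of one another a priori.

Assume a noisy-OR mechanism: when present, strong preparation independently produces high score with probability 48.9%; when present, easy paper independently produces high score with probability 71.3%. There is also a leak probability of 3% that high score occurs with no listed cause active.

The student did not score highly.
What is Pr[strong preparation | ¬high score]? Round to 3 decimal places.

Pr[strong preparation | ¬high score] ≈ 0.083

Under noisy-OR, P(high score | causes) = 1 − (1−0.03)·∏(1−qᵢ) over the active causes.
For the numerator, keep only strong preparation=true terms: 0.065428 + 0.002561 = 0.067989
The normalizing constant is 0.97·0.85·0.88 + 0.27839·0.85·0.12 + 0.49567·0.15·0.88 + 0.142257·0.15·0.12 = 0.821945
P(strong preparation | ¬high score) = 0.067989/0.821945 ≈ 0.083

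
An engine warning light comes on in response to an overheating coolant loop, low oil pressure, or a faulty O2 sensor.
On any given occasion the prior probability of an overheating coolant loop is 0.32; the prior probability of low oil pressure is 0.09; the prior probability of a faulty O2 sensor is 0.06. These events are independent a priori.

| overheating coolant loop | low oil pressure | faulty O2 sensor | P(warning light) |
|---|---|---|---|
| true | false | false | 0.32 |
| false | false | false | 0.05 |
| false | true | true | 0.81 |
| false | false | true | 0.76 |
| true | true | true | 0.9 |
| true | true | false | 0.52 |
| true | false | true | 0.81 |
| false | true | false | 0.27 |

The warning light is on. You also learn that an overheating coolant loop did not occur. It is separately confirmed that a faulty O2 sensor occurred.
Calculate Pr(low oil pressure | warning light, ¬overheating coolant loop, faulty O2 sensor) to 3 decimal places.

Pr(low oil pressure | warning light, ¬overheating coolant loop, faulty O2 sensor) ≈ 0.095

For the numerator, keep only low oil pressure=true terms: 0.81×0.09 = 0.072900
The normalizing constant is 0.76×0.91 + 0.81×0.09 = 0.764500
P(low oil pressure | warning light, ¬overheating coolant loop, faulty O2 sensor) = 0.072900/0.764500 ≈ 0.095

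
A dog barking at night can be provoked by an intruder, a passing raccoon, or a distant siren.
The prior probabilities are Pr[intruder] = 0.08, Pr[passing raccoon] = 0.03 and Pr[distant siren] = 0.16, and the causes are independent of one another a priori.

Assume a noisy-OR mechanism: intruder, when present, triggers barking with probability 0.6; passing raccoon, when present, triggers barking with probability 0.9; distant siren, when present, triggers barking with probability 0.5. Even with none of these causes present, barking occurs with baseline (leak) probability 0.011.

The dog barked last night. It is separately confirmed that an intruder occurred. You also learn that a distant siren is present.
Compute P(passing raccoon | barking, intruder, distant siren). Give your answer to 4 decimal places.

P(passing raccoon | barking, intruder, distant siren) ≈ 0.0364

Under noisy-OR, P(barking | causes) = 1 − (1−0.011)·∏(1−qᵢ) over the active causes.
Numerator (weight on configurations with passing raccoon): 0.98022×0.03 = 0.029407
Denominator P(barking | intruder, distant siren): 0.8022×0.97 + 0.98022×0.03 = 0.807541
P(passing raccoon | barking, intruder, distant siren) = 0.029407/0.807541 ≈ 0.0364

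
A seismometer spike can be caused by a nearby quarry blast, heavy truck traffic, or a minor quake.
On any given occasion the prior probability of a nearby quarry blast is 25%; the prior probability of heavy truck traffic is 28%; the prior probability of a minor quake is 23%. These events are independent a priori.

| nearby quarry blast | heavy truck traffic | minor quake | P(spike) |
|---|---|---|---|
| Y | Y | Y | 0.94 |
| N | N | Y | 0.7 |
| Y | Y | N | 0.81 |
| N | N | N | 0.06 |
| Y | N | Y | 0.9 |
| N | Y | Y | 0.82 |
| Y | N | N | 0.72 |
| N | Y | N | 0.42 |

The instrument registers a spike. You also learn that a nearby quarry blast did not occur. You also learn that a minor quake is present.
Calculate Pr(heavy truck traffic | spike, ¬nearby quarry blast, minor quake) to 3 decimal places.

Sum P(spike|·) weighted by the priors over both values of heavy truck traffic:
  P(spike | ¬nearby quarry blast, minor quake) = 0.7·0.72 + 0.82·0.28
        = 0.504000 + 0.229600 = 0.733600
The terms with heavy truck traffic present sum to 0.229600, so
  P(heavy truck traffic | spike, ¬nearby quarry blast, minor quake) = 0.229600 / 0.733600 ≈ 0.313

Pr(heavy truck traffic | spike, ¬nearby quarry blast, minor quake) ≈ 0.313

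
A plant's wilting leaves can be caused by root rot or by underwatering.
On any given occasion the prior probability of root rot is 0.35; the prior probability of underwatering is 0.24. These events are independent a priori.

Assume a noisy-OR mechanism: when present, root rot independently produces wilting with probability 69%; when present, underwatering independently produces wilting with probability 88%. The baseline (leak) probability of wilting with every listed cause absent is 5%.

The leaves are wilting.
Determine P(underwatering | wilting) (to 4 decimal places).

Under noisy-OR, P(wilting | causes) = 1 − (1−0.05)·∏(1−qᵢ) over the active causes.
By total probability over the 4 (root rot, underwatering) configurations:
  P(wilting) = 0.05×0.65×0.76 + 0.886×0.65×0.24 + 0.7055×0.35×0.76 + 0.96466×0.35×0.24
        = 0.024700 + 0.138216 + 0.187663 + 0.081031 = 0.431610
Configurations with underwatering contribute 0.219247, so
  P(underwatering | wilting) = 0.219247 / 0.431610 ≈ 0.5080

P(underwatering | wilting) ≈ 0.5080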